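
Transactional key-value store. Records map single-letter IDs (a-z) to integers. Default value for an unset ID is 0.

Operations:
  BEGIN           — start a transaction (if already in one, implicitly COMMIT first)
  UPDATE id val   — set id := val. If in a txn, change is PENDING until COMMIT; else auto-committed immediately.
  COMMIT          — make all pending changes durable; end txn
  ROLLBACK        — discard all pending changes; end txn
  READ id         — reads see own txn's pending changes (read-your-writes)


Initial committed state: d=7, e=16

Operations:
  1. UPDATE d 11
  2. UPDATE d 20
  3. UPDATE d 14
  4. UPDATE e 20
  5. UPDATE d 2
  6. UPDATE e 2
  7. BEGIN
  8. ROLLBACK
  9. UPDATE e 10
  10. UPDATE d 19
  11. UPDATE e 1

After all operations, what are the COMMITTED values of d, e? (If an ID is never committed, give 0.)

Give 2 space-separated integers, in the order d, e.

Initial committed: {d=7, e=16}
Op 1: UPDATE d=11 (auto-commit; committed d=11)
Op 2: UPDATE d=20 (auto-commit; committed d=20)
Op 3: UPDATE d=14 (auto-commit; committed d=14)
Op 4: UPDATE e=20 (auto-commit; committed e=20)
Op 5: UPDATE d=2 (auto-commit; committed d=2)
Op 6: UPDATE e=2 (auto-commit; committed e=2)
Op 7: BEGIN: in_txn=True, pending={}
Op 8: ROLLBACK: discarded pending []; in_txn=False
Op 9: UPDATE e=10 (auto-commit; committed e=10)
Op 10: UPDATE d=19 (auto-commit; committed d=19)
Op 11: UPDATE e=1 (auto-commit; committed e=1)
Final committed: {d=19, e=1}

Answer: 19 1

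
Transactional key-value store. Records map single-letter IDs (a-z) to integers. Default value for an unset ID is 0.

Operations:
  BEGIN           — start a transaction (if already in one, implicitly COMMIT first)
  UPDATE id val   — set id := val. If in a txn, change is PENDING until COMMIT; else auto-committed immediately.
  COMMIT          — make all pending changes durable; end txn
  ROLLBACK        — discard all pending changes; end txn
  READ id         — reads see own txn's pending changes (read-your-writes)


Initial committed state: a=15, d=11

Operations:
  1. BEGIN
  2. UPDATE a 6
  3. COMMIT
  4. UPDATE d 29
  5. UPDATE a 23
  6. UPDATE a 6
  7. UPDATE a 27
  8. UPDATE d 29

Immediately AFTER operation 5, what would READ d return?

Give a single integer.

Initial committed: {a=15, d=11}
Op 1: BEGIN: in_txn=True, pending={}
Op 2: UPDATE a=6 (pending; pending now {a=6})
Op 3: COMMIT: merged ['a'] into committed; committed now {a=6, d=11}
Op 4: UPDATE d=29 (auto-commit; committed d=29)
Op 5: UPDATE a=23 (auto-commit; committed a=23)
After op 5: visible(d) = 29 (pending={}, committed={a=23, d=29})

Answer: 29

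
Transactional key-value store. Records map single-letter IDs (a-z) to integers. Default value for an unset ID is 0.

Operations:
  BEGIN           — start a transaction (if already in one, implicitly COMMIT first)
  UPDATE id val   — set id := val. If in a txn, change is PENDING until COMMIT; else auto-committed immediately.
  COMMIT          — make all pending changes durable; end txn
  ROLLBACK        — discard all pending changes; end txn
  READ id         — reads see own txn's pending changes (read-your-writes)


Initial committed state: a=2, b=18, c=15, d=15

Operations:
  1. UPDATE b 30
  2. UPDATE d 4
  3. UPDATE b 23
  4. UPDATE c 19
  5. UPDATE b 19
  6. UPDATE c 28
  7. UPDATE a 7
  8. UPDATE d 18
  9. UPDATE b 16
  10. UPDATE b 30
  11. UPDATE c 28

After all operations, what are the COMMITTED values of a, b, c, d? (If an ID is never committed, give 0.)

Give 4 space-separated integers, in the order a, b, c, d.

Initial committed: {a=2, b=18, c=15, d=15}
Op 1: UPDATE b=30 (auto-commit; committed b=30)
Op 2: UPDATE d=4 (auto-commit; committed d=4)
Op 3: UPDATE b=23 (auto-commit; committed b=23)
Op 4: UPDATE c=19 (auto-commit; committed c=19)
Op 5: UPDATE b=19 (auto-commit; committed b=19)
Op 6: UPDATE c=28 (auto-commit; committed c=28)
Op 7: UPDATE a=7 (auto-commit; committed a=7)
Op 8: UPDATE d=18 (auto-commit; committed d=18)
Op 9: UPDATE b=16 (auto-commit; committed b=16)
Op 10: UPDATE b=30 (auto-commit; committed b=30)
Op 11: UPDATE c=28 (auto-commit; committed c=28)
Final committed: {a=7, b=30, c=28, d=18}

Answer: 7 30 28 18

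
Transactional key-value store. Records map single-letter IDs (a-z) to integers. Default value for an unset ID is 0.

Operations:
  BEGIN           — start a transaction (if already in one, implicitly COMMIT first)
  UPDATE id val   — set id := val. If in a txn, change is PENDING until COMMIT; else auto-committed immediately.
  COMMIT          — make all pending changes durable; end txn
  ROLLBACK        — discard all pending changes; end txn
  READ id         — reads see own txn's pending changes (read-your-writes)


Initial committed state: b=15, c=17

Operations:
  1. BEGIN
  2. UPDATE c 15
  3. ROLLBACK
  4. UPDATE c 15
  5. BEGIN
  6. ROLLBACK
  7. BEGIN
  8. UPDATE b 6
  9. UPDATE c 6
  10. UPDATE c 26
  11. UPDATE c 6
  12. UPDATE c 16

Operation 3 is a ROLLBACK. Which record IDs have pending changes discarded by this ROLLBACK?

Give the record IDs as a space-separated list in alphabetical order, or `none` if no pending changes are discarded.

Answer: c

Derivation:
Initial committed: {b=15, c=17}
Op 1: BEGIN: in_txn=True, pending={}
Op 2: UPDATE c=15 (pending; pending now {c=15})
Op 3: ROLLBACK: discarded pending ['c']; in_txn=False
Op 4: UPDATE c=15 (auto-commit; committed c=15)
Op 5: BEGIN: in_txn=True, pending={}
Op 6: ROLLBACK: discarded pending []; in_txn=False
Op 7: BEGIN: in_txn=True, pending={}
Op 8: UPDATE b=6 (pending; pending now {b=6})
Op 9: UPDATE c=6 (pending; pending now {b=6, c=6})
Op 10: UPDATE c=26 (pending; pending now {b=6, c=26})
Op 11: UPDATE c=6 (pending; pending now {b=6, c=6})
Op 12: UPDATE c=16 (pending; pending now {b=6, c=16})
ROLLBACK at op 3 discards: ['c']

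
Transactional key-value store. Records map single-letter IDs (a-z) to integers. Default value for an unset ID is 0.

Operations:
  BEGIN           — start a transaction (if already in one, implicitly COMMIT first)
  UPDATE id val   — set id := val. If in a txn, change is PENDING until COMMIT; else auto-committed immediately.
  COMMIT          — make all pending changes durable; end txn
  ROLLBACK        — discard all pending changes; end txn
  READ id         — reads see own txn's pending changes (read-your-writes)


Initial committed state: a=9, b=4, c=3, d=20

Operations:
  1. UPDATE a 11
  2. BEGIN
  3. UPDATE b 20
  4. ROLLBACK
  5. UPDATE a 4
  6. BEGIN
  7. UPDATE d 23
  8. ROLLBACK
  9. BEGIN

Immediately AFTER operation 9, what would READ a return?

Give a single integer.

Answer: 4

Derivation:
Initial committed: {a=9, b=4, c=3, d=20}
Op 1: UPDATE a=11 (auto-commit; committed a=11)
Op 2: BEGIN: in_txn=True, pending={}
Op 3: UPDATE b=20 (pending; pending now {b=20})
Op 4: ROLLBACK: discarded pending ['b']; in_txn=False
Op 5: UPDATE a=4 (auto-commit; committed a=4)
Op 6: BEGIN: in_txn=True, pending={}
Op 7: UPDATE d=23 (pending; pending now {d=23})
Op 8: ROLLBACK: discarded pending ['d']; in_txn=False
Op 9: BEGIN: in_txn=True, pending={}
After op 9: visible(a) = 4 (pending={}, committed={a=4, b=4, c=3, d=20})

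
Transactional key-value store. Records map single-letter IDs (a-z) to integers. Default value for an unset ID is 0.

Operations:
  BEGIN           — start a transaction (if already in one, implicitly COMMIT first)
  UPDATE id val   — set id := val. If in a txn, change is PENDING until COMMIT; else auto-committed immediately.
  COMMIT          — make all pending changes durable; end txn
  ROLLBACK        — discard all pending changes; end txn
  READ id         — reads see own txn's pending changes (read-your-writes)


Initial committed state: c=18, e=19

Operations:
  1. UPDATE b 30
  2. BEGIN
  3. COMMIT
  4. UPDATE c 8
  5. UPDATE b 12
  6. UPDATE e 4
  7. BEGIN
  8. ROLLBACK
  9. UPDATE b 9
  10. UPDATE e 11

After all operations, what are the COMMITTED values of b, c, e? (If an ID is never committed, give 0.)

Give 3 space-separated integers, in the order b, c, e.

Answer: 9 8 11

Derivation:
Initial committed: {c=18, e=19}
Op 1: UPDATE b=30 (auto-commit; committed b=30)
Op 2: BEGIN: in_txn=True, pending={}
Op 3: COMMIT: merged [] into committed; committed now {b=30, c=18, e=19}
Op 4: UPDATE c=8 (auto-commit; committed c=8)
Op 5: UPDATE b=12 (auto-commit; committed b=12)
Op 6: UPDATE e=4 (auto-commit; committed e=4)
Op 7: BEGIN: in_txn=True, pending={}
Op 8: ROLLBACK: discarded pending []; in_txn=False
Op 9: UPDATE b=9 (auto-commit; committed b=9)
Op 10: UPDATE e=11 (auto-commit; committed e=11)
Final committed: {b=9, c=8, e=11}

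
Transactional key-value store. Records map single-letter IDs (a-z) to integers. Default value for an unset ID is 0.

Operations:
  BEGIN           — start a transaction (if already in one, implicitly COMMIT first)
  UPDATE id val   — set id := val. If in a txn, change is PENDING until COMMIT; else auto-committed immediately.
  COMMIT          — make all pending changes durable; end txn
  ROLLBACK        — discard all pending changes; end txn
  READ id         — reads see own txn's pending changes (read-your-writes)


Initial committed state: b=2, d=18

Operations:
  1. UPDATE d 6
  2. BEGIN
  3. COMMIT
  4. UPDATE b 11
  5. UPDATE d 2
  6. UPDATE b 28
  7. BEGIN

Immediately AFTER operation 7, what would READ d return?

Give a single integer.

Initial committed: {b=2, d=18}
Op 1: UPDATE d=6 (auto-commit; committed d=6)
Op 2: BEGIN: in_txn=True, pending={}
Op 3: COMMIT: merged [] into committed; committed now {b=2, d=6}
Op 4: UPDATE b=11 (auto-commit; committed b=11)
Op 5: UPDATE d=2 (auto-commit; committed d=2)
Op 6: UPDATE b=28 (auto-commit; committed b=28)
Op 7: BEGIN: in_txn=True, pending={}
After op 7: visible(d) = 2 (pending={}, committed={b=28, d=2})

Answer: 2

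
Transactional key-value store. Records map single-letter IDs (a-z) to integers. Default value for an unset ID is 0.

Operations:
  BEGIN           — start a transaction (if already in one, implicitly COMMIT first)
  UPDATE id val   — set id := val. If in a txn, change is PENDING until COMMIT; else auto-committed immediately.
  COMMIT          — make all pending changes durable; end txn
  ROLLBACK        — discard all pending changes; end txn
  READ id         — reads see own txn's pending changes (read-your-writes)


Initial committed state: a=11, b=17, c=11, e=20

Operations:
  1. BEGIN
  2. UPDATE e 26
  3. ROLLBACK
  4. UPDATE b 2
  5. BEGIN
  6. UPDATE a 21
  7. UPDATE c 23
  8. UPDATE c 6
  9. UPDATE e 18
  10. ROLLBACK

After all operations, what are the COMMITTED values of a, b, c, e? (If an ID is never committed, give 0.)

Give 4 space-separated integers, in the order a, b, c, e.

Answer: 11 2 11 20

Derivation:
Initial committed: {a=11, b=17, c=11, e=20}
Op 1: BEGIN: in_txn=True, pending={}
Op 2: UPDATE e=26 (pending; pending now {e=26})
Op 3: ROLLBACK: discarded pending ['e']; in_txn=False
Op 4: UPDATE b=2 (auto-commit; committed b=2)
Op 5: BEGIN: in_txn=True, pending={}
Op 6: UPDATE a=21 (pending; pending now {a=21})
Op 7: UPDATE c=23 (pending; pending now {a=21, c=23})
Op 8: UPDATE c=6 (pending; pending now {a=21, c=6})
Op 9: UPDATE e=18 (pending; pending now {a=21, c=6, e=18})
Op 10: ROLLBACK: discarded pending ['a', 'c', 'e']; in_txn=False
Final committed: {a=11, b=2, c=11, e=20}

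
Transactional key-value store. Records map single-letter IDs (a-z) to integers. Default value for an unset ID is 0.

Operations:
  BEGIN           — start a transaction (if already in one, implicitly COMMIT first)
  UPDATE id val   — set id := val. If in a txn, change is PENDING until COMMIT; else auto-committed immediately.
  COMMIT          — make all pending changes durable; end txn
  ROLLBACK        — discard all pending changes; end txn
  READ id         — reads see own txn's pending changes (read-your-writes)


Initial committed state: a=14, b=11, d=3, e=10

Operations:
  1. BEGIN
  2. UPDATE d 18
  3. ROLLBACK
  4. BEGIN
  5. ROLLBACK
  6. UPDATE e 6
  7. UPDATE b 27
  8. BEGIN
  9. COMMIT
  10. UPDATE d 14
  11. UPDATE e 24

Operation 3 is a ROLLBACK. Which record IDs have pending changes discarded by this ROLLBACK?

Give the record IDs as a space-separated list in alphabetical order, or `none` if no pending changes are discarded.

Answer: d

Derivation:
Initial committed: {a=14, b=11, d=3, e=10}
Op 1: BEGIN: in_txn=True, pending={}
Op 2: UPDATE d=18 (pending; pending now {d=18})
Op 3: ROLLBACK: discarded pending ['d']; in_txn=False
Op 4: BEGIN: in_txn=True, pending={}
Op 5: ROLLBACK: discarded pending []; in_txn=False
Op 6: UPDATE e=6 (auto-commit; committed e=6)
Op 7: UPDATE b=27 (auto-commit; committed b=27)
Op 8: BEGIN: in_txn=True, pending={}
Op 9: COMMIT: merged [] into committed; committed now {a=14, b=27, d=3, e=6}
Op 10: UPDATE d=14 (auto-commit; committed d=14)
Op 11: UPDATE e=24 (auto-commit; committed e=24)
ROLLBACK at op 3 discards: ['d']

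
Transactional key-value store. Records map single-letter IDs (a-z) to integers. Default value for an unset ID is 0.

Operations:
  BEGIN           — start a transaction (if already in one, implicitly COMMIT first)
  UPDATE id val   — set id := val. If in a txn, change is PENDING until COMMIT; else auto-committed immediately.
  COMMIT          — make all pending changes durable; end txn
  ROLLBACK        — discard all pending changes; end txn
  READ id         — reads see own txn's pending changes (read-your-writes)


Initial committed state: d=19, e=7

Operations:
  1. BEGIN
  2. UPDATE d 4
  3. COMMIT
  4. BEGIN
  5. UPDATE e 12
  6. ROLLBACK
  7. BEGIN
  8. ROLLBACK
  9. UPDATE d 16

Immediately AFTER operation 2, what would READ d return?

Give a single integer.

Initial committed: {d=19, e=7}
Op 1: BEGIN: in_txn=True, pending={}
Op 2: UPDATE d=4 (pending; pending now {d=4})
After op 2: visible(d) = 4 (pending={d=4}, committed={d=19, e=7})

Answer: 4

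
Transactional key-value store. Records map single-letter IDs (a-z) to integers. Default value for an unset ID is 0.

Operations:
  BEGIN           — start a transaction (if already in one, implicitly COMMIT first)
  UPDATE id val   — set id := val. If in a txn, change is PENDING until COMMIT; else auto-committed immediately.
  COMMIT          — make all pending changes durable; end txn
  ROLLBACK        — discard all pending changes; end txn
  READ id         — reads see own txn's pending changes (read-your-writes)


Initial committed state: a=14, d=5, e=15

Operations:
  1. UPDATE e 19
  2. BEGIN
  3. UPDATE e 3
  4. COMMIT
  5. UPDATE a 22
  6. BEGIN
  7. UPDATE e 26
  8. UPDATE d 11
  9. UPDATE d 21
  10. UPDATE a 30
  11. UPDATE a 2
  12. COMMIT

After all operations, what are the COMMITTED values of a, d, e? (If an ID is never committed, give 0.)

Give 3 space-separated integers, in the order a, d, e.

Initial committed: {a=14, d=5, e=15}
Op 1: UPDATE e=19 (auto-commit; committed e=19)
Op 2: BEGIN: in_txn=True, pending={}
Op 3: UPDATE e=3 (pending; pending now {e=3})
Op 4: COMMIT: merged ['e'] into committed; committed now {a=14, d=5, e=3}
Op 5: UPDATE a=22 (auto-commit; committed a=22)
Op 6: BEGIN: in_txn=True, pending={}
Op 7: UPDATE e=26 (pending; pending now {e=26})
Op 8: UPDATE d=11 (pending; pending now {d=11, e=26})
Op 9: UPDATE d=21 (pending; pending now {d=21, e=26})
Op 10: UPDATE a=30 (pending; pending now {a=30, d=21, e=26})
Op 11: UPDATE a=2 (pending; pending now {a=2, d=21, e=26})
Op 12: COMMIT: merged ['a', 'd', 'e'] into committed; committed now {a=2, d=21, e=26}
Final committed: {a=2, d=21, e=26}

Answer: 2 21 26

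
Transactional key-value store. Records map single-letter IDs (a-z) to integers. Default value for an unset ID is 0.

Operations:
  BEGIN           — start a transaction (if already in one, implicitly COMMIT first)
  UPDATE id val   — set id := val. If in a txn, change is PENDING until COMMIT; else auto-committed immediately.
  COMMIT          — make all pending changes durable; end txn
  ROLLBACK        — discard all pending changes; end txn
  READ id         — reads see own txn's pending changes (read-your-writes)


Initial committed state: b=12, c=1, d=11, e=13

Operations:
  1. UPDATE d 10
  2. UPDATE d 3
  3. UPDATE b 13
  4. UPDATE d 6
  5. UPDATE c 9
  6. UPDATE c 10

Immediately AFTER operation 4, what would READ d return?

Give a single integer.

Answer: 6

Derivation:
Initial committed: {b=12, c=1, d=11, e=13}
Op 1: UPDATE d=10 (auto-commit; committed d=10)
Op 2: UPDATE d=3 (auto-commit; committed d=3)
Op 3: UPDATE b=13 (auto-commit; committed b=13)
Op 4: UPDATE d=6 (auto-commit; committed d=6)
After op 4: visible(d) = 6 (pending={}, committed={b=13, c=1, d=6, e=13})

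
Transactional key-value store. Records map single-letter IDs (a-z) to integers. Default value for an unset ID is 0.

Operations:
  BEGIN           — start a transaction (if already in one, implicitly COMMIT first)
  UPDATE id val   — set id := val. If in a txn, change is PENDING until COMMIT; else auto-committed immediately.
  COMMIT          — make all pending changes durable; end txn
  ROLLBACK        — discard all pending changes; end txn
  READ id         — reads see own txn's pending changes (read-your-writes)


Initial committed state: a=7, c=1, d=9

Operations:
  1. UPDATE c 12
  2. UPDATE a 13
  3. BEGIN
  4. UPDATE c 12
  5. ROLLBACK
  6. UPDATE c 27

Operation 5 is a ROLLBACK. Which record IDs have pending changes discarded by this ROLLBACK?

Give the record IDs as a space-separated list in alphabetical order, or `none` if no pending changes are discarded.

Initial committed: {a=7, c=1, d=9}
Op 1: UPDATE c=12 (auto-commit; committed c=12)
Op 2: UPDATE a=13 (auto-commit; committed a=13)
Op 3: BEGIN: in_txn=True, pending={}
Op 4: UPDATE c=12 (pending; pending now {c=12})
Op 5: ROLLBACK: discarded pending ['c']; in_txn=False
Op 6: UPDATE c=27 (auto-commit; committed c=27)
ROLLBACK at op 5 discards: ['c']

Answer: c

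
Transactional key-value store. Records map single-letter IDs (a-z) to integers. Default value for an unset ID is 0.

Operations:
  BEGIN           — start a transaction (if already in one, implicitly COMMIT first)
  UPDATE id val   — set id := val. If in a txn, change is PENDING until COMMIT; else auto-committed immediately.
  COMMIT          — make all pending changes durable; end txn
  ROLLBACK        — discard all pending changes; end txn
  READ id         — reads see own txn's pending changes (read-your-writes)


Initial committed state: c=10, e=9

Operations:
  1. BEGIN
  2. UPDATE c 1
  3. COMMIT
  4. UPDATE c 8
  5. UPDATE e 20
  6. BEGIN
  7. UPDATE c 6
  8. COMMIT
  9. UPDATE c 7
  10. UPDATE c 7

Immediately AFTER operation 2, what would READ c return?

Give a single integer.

Answer: 1

Derivation:
Initial committed: {c=10, e=9}
Op 1: BEGIN: in_txn=True, pending={}
Op 2: UPDATE c=1 (pending; pending now {c=1})
After op 2: visible(c) = 1 (pending={c=1}, committed={c=10, e=9})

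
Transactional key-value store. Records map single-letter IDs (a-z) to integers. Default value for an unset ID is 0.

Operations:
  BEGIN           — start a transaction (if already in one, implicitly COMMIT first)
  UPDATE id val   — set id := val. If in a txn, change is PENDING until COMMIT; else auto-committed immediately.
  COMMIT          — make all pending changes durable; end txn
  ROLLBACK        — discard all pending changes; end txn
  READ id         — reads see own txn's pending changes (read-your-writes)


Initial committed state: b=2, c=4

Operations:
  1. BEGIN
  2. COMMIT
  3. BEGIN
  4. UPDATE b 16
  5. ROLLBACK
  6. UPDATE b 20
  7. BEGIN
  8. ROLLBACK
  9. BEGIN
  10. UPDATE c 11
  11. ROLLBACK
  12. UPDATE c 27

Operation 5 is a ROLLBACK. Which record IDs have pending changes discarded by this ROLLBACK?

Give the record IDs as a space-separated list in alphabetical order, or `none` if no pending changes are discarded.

Initial committed: {b=2, c=4}
Op 1: BEGIN: in_txn=True, pending={}
Op 2: COMMIT: merged [] into committed; committed now {b=2, c=4}
Op 3: BEGIN: in_txn=True, pending={}
Op 4: UPDATE b=16 (pending; pending now {b=16})
Op 5: ROLLBACK: discarded pending ['b']; in_txn=False
Op 6: UPDATE b=20 (auto-commit; committed b=20)
Op 7: BEGIN: in_txn=True, pending={}
Op 8: ROLLBACK: discarded pending []; in_txn=False
Op 9: BEGIN: in_txn=True, pending={}
Op 10: UPDATE c=11 (pending; pending now {c=11})
Op 11: ROLLBACK: discarded pending ['c']; in_txn=False
Op 12: UPDATE c=27 (auto-commit; committed c=27)
ROLLBACK at op 5 discards: ['b']

Answer: b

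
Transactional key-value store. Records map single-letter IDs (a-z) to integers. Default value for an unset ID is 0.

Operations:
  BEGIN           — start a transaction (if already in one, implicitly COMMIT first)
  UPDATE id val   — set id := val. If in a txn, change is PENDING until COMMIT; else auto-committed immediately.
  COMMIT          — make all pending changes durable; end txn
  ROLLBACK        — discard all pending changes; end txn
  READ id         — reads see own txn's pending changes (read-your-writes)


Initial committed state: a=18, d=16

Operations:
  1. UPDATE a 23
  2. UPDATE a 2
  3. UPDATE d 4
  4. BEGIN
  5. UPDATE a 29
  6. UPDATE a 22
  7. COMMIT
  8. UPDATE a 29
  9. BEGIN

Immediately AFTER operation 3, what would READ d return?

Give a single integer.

Initial committed: {a=18, d=16}
Op 1: UPDATE a=23 (auto-commit; committed a=23)
Op 2: UPDATE a=2 (auto-commit; committed a=2)
Op 3: UPDATE d=4 (auto-commit; committed d=4)
After op 3: visible(d) = 4 (pending={}, committed={a=2, d=4})

Answer: 4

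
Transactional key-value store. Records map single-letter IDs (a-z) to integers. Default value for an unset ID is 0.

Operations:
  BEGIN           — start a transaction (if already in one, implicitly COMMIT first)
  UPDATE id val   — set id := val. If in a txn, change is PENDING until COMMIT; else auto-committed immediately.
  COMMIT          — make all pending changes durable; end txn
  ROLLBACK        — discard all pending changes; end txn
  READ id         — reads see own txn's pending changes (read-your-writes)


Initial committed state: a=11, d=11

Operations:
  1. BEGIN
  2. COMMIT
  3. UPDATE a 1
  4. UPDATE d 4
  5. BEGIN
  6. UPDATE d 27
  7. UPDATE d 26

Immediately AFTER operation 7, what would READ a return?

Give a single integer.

Initial committed: {a=11, d=11}
Op 1: BEGIN: in_txn=True, pending={}
Op 2: COMMIT: merged [] into committed; committed now {a=11, d=11}
Op 3: UPDATE a=1 (auto-commit; committed a=1)
Op 4: UPDATE d=4 (auto-commit; committed d=4)
Op 5: BEGIN: in_txn=True, pending={}
Op 6: UPDATE d=27 (pending; pending now {d=27})
Op 7: UPDATE d=26 (pending; pending now {d=26})
After op 7: visible(a) = 1 (pending={d=26}, committed={a=1, d=4})

Answer: 1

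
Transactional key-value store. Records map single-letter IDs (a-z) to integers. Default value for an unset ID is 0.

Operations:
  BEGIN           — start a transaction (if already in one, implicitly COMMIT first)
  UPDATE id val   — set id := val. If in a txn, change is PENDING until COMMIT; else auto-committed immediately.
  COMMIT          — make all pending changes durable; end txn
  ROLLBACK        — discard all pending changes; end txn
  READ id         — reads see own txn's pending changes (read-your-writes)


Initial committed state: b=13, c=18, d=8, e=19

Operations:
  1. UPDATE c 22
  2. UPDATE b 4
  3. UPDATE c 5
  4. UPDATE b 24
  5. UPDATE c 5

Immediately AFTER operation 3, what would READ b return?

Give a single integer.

Answer: 4

Derivation:
Initial committed: {b=13, c=18, d=8, e=19}
Op 1: UPDATE c=22 (auto-commit; committed c=22)
Op 2: UPDATE b=4 (auto-commit; committed b=4)
Op 3: UPDATE c=5 (auto-commit; committed c=5)
After op 3: visible(b) = 4 (pending={}, committed={b=4, c=5, d=8, e=19})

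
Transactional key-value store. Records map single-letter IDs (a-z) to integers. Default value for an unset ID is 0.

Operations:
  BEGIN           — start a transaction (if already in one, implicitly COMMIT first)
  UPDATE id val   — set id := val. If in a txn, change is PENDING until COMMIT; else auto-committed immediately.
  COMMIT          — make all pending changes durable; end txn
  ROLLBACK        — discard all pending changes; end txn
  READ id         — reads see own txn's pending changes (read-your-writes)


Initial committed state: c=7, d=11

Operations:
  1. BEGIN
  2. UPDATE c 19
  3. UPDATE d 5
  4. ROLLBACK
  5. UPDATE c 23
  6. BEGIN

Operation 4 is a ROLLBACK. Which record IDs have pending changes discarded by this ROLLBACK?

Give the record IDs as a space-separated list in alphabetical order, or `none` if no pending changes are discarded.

Initial committed: {c=7, d=11}
Op 1: BEGIN: in_txn=True, pending={}
Op 2: UPDATE c=19 (pending; pending now {c=19})
Op 3: UPDATE d=5 (pending; pending now {c=19, d=5})
Op 4: ROLLBACK: discarded pending ['c', 'd']; in_txn=False
Op 5: UPDATE c=23 (auto-commit; committed c=23)
Op 6: BEGIN: in_txn=True, pending={}
ROLLBACK at op 4 discards: ['c', 'd']

Answer: c d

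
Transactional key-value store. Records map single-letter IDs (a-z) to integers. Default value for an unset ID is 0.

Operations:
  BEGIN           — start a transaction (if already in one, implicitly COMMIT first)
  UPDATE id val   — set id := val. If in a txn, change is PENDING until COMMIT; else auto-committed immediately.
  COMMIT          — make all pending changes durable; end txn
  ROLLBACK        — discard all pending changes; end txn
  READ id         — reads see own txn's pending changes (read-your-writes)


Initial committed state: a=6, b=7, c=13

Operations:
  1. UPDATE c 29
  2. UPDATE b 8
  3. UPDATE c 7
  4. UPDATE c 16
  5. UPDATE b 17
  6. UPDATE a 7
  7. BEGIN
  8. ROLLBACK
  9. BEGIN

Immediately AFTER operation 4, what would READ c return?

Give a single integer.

Initial committed: {a=6, b=7, c=13}
Op 1: UPDATE c=29 (auto-commit; committed c=29)
Op 2: UPDATE b=8 (auto-commit; committed b=8)
Op 3: UPDATE c=7 (auto-commit; committed c=7)
Op 4: UPDATE c=16 (auto-commit; committed c=16)
After op 4: visible(c) = 16 (pending={}, committed={a=6, b=8, c=16})

Answer: 16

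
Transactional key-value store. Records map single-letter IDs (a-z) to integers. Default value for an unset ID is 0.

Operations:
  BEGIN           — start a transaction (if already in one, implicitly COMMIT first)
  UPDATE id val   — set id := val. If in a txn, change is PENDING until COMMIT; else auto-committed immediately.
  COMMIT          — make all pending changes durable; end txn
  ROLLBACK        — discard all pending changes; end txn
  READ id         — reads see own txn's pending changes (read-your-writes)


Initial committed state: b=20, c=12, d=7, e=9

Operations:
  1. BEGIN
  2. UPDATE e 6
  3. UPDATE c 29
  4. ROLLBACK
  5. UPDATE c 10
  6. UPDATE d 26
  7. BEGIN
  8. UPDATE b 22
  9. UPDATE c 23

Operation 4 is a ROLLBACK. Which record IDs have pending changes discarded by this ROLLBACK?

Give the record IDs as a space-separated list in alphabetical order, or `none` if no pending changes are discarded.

Initial committed: {b=20, c=12, d=7, e=9}
Op 1: BEGIN: in_txn=True, pending={}
Op 2: UPDATE e=6 (pending; pending now {e=6})
Op 3: UPDATE c=29 (pending; pending now {c=29, e=6})
Op 4: ROLLBACK: discarded pending ['c', 'e']; in_txn=False
Op 5: UPDATE c=10 (auto-commit; committed c=10)
Op 6: UPDATE d=26 (auto-commit; committed d=26)
Op 7: BEGIN: in_txn=True, pending={}
Op 8: UPDATE b=22 (pending; pending now {b=22})
Op 9: UPDATE c=23 (pending; pending now {b=22, c=23})
ROLLBACK at op 4 discards: ['c', 'e']

Answer: c e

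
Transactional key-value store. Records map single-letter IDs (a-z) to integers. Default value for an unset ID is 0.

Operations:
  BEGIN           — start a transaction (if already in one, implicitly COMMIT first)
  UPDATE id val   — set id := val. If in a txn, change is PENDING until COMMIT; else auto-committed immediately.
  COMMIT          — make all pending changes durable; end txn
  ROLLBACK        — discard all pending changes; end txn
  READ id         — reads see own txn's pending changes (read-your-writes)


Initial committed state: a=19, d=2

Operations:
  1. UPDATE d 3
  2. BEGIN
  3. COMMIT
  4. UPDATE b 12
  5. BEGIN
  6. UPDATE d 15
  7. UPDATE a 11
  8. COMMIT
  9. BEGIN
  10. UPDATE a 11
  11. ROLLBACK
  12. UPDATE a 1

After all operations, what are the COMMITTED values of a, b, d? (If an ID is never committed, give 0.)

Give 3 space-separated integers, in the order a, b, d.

Answer: 1 12 15

Derivation:
Initial committed: {a=19, d=2}
Op 1: UPDATE d=3 (auto-commit; committed d=3)
Op 2: BEGIN: in_txn=True, pending={}
Op 3: COMMIT: merged [] into committed; committed now {a=19, d=3}
Op 4: UPDATE b=12 (auto-commit; committed b=12)
Op 5: BEGIN: in_txn=True, pending={}
Op 6: UPDATE d=15 (pending; pending now {d=15})
Op 7: UPDATE a=11 (pending; pending now {a=11, d=15})
Op 8: COMMIT: merged ['a', 'd'] into committed; committed now {a=11, b=12, d=15}
Op 9: BEGIN: in_txn=True, pending={}
Op 10: UPDATE a=11 (pending; pending now {a=11})
Op 11: ROLLBACK: discarded pending ['a']; in_txn=False
Op 12: UPDATE a=1 (auto-commit; committed a=1)
Final committed: {a=1, b=12, d=15}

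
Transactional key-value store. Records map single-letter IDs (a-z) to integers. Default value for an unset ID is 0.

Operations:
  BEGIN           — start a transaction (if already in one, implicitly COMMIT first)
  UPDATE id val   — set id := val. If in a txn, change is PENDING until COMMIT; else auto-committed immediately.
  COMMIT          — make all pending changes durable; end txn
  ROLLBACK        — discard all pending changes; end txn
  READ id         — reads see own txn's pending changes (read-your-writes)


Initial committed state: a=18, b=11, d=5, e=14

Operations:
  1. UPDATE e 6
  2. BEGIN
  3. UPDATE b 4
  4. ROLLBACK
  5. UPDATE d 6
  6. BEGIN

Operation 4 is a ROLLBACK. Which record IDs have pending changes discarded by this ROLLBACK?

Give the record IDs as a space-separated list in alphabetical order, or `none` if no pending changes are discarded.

Initial committed: {a=18, b=11, d=5, e=14}
Op 1: UPDATE e=6 (auto-commit; committed e=6)
Op 2: BEGIN: in_txn=True, pending={}
Op 3: UPDATE b=4 (pending; pending now {b=4})
Op 4: ROLLBACK: discarded pending ['b']; in_txn=False
Op 5: UPDATE d=6 (auto-commit; committed d=6)
Op 6: BEGIN: in_txn=True, pending={}
ROLLBACK at op 4 discards: ['b']

Answer: b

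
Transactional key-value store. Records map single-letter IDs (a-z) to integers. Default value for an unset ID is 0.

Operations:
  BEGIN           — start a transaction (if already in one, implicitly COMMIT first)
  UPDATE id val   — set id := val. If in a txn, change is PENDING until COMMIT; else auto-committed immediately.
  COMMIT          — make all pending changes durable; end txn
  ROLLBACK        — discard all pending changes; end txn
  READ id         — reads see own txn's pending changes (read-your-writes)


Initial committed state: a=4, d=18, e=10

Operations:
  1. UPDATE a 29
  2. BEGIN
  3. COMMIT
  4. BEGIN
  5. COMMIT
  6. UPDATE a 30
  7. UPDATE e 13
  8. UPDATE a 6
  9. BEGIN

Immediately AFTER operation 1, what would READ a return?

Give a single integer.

Initial committed: {a=4, d=18, e=10}
Op 1: UPDATE a=29 (auto-commit; committed a=29)
After op 1: visible(a) = 29 (pending={}, committed={a=29, d=18, e=10})

Answer: 29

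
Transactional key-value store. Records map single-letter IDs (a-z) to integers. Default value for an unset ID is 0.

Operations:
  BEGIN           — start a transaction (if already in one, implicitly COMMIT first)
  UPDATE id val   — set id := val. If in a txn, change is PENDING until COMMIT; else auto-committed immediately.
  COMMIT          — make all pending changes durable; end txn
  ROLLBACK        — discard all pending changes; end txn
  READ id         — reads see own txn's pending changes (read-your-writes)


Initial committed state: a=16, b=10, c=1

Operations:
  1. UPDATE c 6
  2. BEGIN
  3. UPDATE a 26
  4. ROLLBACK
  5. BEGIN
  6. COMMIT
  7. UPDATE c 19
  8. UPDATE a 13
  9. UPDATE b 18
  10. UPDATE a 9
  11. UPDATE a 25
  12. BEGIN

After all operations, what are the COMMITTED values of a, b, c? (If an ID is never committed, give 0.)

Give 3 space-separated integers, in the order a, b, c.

Initial committed: {a=16, b=10, c=1}
Op 1: UPDATE c=6 (auto-commit; committed c=6)
Op 2: BEGIN: in_txn=True, pending={}
Op 3: UPDATE a=26 (pending; pending now {a=26})
Op 4: ROLLBACK: discarded pending ['a']; in_txn=False
Op 5: BEGIN: in_txn=True, pending={}
Op 6: COMMIT: merged [] into committed; committed now {a=16, b=10, c=6}
Op 7: UPDATE c=19 (auto-commit; committed c=19)
Op 8: UPDATE a=13 (auto-commit; committed a=13)
Op 9: UPDATE b=18 (auto-commit; committed b=18)
Op 10: UPDATE a=9 (auto-commit; committed a=9)
Op 11: UPDATE a=25 (auto-commit; committed a=25)
Op 12: BEGIN: in_txn=True, pending={}
Final committed: {a=25, b=18, c=19}

Answer: 25 18 19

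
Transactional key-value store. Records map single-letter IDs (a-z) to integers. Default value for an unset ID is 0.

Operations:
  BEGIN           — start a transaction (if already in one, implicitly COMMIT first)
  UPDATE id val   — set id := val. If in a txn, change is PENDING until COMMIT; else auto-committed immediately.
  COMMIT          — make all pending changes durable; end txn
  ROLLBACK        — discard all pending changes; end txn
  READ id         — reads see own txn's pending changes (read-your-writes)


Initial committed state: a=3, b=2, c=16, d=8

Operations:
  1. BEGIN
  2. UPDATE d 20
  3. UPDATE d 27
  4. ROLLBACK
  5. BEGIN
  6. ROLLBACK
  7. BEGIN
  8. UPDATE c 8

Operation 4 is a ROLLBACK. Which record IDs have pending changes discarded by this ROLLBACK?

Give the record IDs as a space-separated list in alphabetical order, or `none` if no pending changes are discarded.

Initial committed: {a=3, b=2, c=16, d=8}
Op 1: BEGIN: in_txn=True, pending={}
Op 2: UPDATE d=20 (pending; pending now {d=20})
Op 3: UPDATE d=27 (pending; pending now {d=27})
Op 4: ROLLBACK: discarded pending ['d']; in_txn=False
Op 5: BEGIN: in_txn=True, pending={}
Op 6: ROLLBACK: discarded pending []; in_txn=False
Op 7: BEGIN: in_txn=True, pending={}
Op 8: UPDATE c=8 (pending; pending now {c=8})
ROLLBACK at op 4 discards: ['d']

Answer: d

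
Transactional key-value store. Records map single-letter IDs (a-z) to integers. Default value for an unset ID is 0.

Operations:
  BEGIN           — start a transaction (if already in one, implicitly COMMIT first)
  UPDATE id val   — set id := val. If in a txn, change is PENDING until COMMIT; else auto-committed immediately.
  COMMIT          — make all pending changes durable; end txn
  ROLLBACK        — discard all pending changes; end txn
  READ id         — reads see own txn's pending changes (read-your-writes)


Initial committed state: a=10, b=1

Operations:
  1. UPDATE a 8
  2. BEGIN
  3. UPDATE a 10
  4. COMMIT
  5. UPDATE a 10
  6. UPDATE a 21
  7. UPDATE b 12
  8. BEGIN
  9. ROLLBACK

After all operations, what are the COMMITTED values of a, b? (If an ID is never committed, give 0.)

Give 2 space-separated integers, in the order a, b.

Initial committed: {a=10, b=1}
Op 1: UPDATE a=8 (auto-commit; committed a=8)
Op 2: BEGIN: in_txn=True, pending={}
Op 3: UPDATE a=10 (pending; pending now {a=10})
Op 4: COMMIT: merged ['a'] into committed; committed now {a=10, b=1}
Op 5: UPDATE a=10 (auto-commit; committed a=10)
Op 6: UPDATE a=21 (auto-commit; committed a=21)
Op 7: UPDATE b=12 (auto-commit; committed b=12)
Op 8: BEGIN: in_txn=True, pending={}
Op 9: ROLLBACK: discarded pending []; in_txn=False
Final committed: {a=21, b=12}

Answer: 21 12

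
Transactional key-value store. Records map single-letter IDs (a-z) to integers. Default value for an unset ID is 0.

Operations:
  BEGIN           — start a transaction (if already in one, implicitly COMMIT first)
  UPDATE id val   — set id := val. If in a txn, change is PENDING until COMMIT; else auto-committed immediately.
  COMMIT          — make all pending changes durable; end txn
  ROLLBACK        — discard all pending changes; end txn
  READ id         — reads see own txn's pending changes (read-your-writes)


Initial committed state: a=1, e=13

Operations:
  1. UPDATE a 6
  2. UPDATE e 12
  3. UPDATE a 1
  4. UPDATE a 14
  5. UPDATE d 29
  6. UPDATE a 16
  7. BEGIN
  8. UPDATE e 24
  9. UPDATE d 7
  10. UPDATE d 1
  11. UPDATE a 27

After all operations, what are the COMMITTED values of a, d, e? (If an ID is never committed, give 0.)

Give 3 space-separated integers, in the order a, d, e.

Answer: 16 29 12

Derivation:
Initial committed: {a=1, e=13}
Op 1: UPDATE a=6 (auto-commit; committed a=6)
Op 2: UPDATE e=12 (auto-commit; committed e=12)
Op 3: UPDATE a=1 (auto-commit; committed a=1)
Op 4: UPDATE a=14 (auto-commit; committed a=14)
Op 5: UPDATE d=29 (auto-commit; committed d=29)
Op 6: UPDATE a=16 (auto-commit; committed a=16)
Op 7: BEGIN: in_txn=True, pending={}
Op 8: UPDATE e=24 (pending; pending now {e=24})
Op 9: UPDATE d=7 (pending; pending now {d=7, e=24})
Op 10: UPDATE d=1 (pending; pending now {d=1, e=24})
Op 11: UPDATE a=27 (pending; pending now {a=27, d=1, e=24})
Final committed: {a=16, d=29, e=12}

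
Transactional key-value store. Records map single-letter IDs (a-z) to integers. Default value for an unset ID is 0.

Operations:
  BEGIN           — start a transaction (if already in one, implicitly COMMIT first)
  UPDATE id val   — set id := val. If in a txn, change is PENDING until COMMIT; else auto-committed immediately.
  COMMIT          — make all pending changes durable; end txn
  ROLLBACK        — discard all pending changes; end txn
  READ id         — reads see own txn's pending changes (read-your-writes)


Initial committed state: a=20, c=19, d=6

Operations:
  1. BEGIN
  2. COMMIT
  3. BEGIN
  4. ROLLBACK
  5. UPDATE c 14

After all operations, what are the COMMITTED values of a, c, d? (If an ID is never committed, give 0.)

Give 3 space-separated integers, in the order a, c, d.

Initial committed: {a=20, c=19, d=6}
Op 1: BEGIN: in_txn=True, pending={}
Op 2: COMMIT: merged [] into committed; committed now {a=20, c=19, d=6}
Op 3: BEGIN: in_txn=True, pending={}
Op 4: ROLLBACK: discarded pending []; in_txn=False
Op 5: UPDATE c=14 (auto-commit; committed c=14)
Final committed: {a=20, c=14, d=6}

Answer: 20 14 6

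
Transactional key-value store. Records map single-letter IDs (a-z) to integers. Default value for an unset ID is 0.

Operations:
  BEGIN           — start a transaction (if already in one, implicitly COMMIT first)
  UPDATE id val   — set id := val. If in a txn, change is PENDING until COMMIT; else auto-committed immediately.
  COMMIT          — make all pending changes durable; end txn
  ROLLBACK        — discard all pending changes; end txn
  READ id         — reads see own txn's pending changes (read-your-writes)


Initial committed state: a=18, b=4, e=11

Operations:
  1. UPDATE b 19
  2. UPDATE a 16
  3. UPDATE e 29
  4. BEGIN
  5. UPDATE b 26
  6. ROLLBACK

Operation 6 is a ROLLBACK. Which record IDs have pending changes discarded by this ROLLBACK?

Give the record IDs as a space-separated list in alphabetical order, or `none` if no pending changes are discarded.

Answer: b

Derivation:
Initial committed: {a=18, b=4, e=11}
Op 1: UPDATE b=19 (auto-commit; committed b=19)
Op 2: UPDATE a=16 (auto-commit; committed a=16)
Op 3: UPDATE e=29 (auto-commit; committed e=29)
Op 4: BEGIN: in_txn=True, pending={}
Op 5: UPDATE b=26 (pending; pending now {b=26})
Op 6: ROLLBACK: discarded pending ['b']; in_txn=False
ROLLBACK at op 6 discards: ['b']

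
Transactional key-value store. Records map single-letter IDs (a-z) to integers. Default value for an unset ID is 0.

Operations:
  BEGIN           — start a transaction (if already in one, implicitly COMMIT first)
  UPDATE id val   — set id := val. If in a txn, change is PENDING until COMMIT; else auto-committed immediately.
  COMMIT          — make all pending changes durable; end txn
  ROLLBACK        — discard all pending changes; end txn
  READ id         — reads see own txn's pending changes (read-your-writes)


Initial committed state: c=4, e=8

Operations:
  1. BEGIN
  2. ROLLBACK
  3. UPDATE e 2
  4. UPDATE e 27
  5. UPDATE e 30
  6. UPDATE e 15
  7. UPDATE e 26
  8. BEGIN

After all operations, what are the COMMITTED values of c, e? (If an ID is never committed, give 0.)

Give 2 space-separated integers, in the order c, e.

Answer: 4 26

Derivation:
Initial committed: {c=4, e=8}
Op 1: BEGIN: in_txn=True, pending={}
Op 2: ROLLBACK: discarded pending []; in_txn=False
Op 3: UPDATE e=2 (auto-commit; committed e=2)
Op 4: UPDATE e=27 (auto-commit; committed e=27)
Op 5: UPDATE e=30 (auto-commit; committed e=30)
Op 6: UPDATE e=15 (auto-commit; committed e=15)
Op 7: UPDATE e=26 (auto-commit; committed e=26)
Op 8: BEGIN: in_txn=True, pending={}
Final committed: {c=4, e=26}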